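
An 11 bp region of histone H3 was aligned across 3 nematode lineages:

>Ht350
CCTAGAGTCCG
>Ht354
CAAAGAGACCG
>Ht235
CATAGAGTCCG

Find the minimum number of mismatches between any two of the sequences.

1

Pairwise Hamming distances:
  Ht350 vs Ht354: 3
  Ht350 vs Ht235: 1
  Ht354 vs Ht235: 2
The smallest is 1, between Ht350 and Ht235.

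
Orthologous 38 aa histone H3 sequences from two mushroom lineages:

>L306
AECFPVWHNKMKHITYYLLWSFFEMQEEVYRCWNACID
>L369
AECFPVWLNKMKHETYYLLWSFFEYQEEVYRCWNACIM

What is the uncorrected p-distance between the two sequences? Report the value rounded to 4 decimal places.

Differing sites — 8:H/L; 14:I/E; 25:M/Y; 38:D/M.
There are 4 differences over 38 sites, so p = 4/38 = 0.1053.

0.1053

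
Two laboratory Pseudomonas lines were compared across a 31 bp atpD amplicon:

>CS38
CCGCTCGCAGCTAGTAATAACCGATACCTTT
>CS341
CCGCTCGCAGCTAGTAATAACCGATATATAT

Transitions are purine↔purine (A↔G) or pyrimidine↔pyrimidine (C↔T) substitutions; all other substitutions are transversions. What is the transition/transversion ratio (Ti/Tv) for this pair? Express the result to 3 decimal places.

The sequences differ at positions 27 (C/T, transition), 28 (C/A, transversion), 30 (T/A, transversion).
Of the 3 differences, 1 transition and 2 transversions, so Ti/Tv = 1/2 = 0.500.

0.500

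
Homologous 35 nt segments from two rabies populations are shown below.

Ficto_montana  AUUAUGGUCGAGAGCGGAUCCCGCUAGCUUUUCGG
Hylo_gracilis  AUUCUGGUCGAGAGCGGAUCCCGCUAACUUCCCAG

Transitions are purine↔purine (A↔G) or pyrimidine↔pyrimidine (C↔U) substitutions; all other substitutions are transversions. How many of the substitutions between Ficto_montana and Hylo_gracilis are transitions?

The sequences differ at positions 4 (A/C, transversion), 27 (G/A, transition), 31 (U/C, transition), 32 (U/C, transition), 34 (G/A, transition).
Of the 5 differences, 4 transitions and 1 transversion, so the answer is 4.

4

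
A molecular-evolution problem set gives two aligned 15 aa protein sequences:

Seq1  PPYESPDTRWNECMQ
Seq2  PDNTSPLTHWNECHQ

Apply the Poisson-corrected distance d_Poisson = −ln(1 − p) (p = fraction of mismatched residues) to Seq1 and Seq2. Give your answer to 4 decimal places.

Differing sites — 2:P/D; 3:Y/N; 4:E/T; 7:D/L; 9:R/H; 14:M/H.
p = 6/15 = 0.400000.
d = −ln(1 − 0.400000) = −ln(0.600000) = 0.5108.

0.5108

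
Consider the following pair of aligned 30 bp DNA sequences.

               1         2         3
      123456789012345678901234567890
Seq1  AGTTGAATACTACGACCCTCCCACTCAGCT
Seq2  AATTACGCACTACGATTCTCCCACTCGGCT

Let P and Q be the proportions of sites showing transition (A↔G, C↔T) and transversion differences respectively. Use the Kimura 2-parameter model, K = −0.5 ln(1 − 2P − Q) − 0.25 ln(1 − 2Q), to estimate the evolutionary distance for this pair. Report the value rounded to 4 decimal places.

0.3638

Mismatches occur at site 2 (G→A, transition), site 5 (G→A, transition), site 6 (A→C, transversion), site 7 (A→G, transition), site 8 (T→C, transition), site 16 (C→T, transition), site 17 (C→T, transition), site 27 (A→G, transition).
Of the 8 differences, 7 transitions and 1 transversion over 30 sites: P = 7/30 = 0.233333, Q = 1/30 = 0.033333.
d = −0.5·ln(0.500001) − 0.25·ln(0.933334) = −0.5·(-0.693145) − 0.25·(-0.068992) = 0.3638.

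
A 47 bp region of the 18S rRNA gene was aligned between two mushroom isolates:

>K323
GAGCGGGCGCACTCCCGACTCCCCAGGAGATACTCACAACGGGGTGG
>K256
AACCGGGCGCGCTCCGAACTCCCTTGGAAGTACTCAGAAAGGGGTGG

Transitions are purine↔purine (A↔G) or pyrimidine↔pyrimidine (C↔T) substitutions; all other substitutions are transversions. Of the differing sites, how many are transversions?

The sequences differ at positions 1 (G/A, transition), 3 (G/C, transversion), 11 (A/G, transition), 16 (C/G, transversion), 17 (G/A, transition), 24 (C/T, transition), 25 (A/T, transversion), 29 (G/A, transition), 30 (A/G, transition), 37 (C/G, transversion), 40 (C/A, transversion).
Of the 11 differences, 6 transitions and 5 transversions, so the answer is 5.

5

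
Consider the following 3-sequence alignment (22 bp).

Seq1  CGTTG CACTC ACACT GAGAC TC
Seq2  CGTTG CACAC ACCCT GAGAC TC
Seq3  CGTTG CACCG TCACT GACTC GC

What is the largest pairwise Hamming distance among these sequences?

7

Pairwise Hamming distances:
  Seq1 vs Seq2: 2
  Seq1 vs Seq3: 6
  Seq2 vs Seq3: 7
The largest is 7, between Seq2 and Seq3.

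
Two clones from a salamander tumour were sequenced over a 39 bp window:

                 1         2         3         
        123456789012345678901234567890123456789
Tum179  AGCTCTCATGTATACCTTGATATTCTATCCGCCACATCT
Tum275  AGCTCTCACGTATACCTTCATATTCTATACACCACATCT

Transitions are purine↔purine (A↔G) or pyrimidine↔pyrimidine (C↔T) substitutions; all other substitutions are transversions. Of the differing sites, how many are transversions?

2

Mismatches occur at site 9 (T/C, transition), site 19 (G/C, transversion), site 29 (C/A, transversion), site 31 (G/A, transition).
Of the 4 differences, 2 transitions and 2 transversions, so the answer is 2.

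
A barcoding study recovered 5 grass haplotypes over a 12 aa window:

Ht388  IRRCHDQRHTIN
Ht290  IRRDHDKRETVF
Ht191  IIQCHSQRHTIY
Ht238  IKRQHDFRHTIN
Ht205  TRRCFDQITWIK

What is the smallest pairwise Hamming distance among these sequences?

Pairwise Hamming distances:
  Ht388 vs Ht290: 5
  Ht388 vs Ht191: 4
  Ht388 vs Ht238: 3
  Ht388 vs Ht205: 6
  Ht290 vs Ht191: 8
  Ht290 vs Ht238: 6
  Ht290 vs Ht205: 9
  Ht191 vs Ht238: 6
  Ht191 vs Ht205: 9
  Ht238 vs Ht205: 9
The smallest is 3, between Ht388 and Ht238.

3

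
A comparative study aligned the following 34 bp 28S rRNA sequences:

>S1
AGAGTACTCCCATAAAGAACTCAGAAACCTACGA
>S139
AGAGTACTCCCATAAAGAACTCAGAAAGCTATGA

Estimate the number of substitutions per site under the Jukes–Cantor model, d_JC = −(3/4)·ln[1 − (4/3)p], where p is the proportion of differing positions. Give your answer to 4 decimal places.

0.0613

Differing sites — 28:C/G; 32:C/T.
p = 2/34 = 0.058824.
d = −0.75 · ln(1 − (4/3)·0.058824) = −0.75 · ln(0.921568) = −0.75 · (-0.081679) = 0.0613.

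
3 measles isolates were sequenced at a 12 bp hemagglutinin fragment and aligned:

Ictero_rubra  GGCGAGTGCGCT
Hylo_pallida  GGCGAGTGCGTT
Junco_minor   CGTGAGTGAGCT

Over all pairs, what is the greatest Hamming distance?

Pairwise Hamming distances:
  Ictero_rubra vs Hylo_pallida: 1
  Ictero_rubra vs Junco_minor: 3
  Hylo_pallida vs Junco_minor: 4
The largest is 4, between Hylo_pallida and Junco_minor.

4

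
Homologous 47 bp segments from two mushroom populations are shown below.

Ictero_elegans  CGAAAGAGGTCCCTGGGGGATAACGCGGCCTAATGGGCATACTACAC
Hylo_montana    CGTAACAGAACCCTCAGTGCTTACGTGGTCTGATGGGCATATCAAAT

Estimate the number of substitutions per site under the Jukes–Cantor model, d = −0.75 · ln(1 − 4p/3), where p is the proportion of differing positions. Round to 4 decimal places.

0.4537

Mismatches occur at site 3 (A↔T), site 6 (G↔C), site 9 (G↔A), site 10 (T↔A), site 15 (G↔C), site 16 (G↔A), site 18 (G↔T), site 20 (A↔C), site 22 (A↔T), site 26 (C↔T), site 29 (C↔T), site 32 (A↔G), site 42 (C↔T), site 43 (T↔C), site 45 (C↔A), site 47 (C↔T).
p = 16/47 = 0.340426.
d = −0.75 · ln(1 − (4/3)·0.340426) = −0.75 · ln(0.546099) = −0.75 · (-0.604955) = 0.4537.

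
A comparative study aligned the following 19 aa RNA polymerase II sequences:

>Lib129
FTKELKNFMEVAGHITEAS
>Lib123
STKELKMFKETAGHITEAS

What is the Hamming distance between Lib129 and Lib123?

Mismatches occur at site 1 (F/S), site 7 (N/M), site 9 (M/K), site 11 (V/T).
That gives 4 mismatches out of 19 aligned sites, so the Hamming distance is 4.

4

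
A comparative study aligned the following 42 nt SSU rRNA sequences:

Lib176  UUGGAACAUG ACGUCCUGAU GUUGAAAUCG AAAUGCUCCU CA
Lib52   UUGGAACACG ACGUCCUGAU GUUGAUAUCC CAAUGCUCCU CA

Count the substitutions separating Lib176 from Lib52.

Differing sites — 9:U/C; 26:A/U; 30:G/C; 31:A/C.
That gives 4 mismatches out of 42 aligned sites, so the Hamming distance is 4.

4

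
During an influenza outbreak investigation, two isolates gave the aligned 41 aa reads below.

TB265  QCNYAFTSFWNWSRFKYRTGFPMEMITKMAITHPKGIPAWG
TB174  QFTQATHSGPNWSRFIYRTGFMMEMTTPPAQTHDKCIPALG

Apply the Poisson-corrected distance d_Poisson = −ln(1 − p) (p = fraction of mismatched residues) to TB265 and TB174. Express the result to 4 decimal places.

0.4947

Mismatches occur at site 2 (C→F), site 3 (N→T), site 4 (Y→Q), site 6 (F→T), site 7 (T→H), site 9 (F→G), site 10 (W→P), site 16 (K→I), site 22 (P→M), site 26 (I→T), site 28 (K→P), site 29 (M→P), site 31 (I→Q), site 34 (P→D), site 36 (G→C), site 40 (W→L).
p = 16/41 = 0.390244.
d = −ln(1 − 0.390244) = −ln(0.609756) = 0.4947.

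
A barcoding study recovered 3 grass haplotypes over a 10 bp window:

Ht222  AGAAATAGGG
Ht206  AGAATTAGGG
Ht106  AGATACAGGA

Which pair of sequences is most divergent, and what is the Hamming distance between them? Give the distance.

4

Pairwise Hamming distances:
  Ht222 vs Ht206: 1
  Ht222 vs Ht106: 3
  Ht206 vs Ht106: 4
The largest is 4, between Ht206 and Ht106.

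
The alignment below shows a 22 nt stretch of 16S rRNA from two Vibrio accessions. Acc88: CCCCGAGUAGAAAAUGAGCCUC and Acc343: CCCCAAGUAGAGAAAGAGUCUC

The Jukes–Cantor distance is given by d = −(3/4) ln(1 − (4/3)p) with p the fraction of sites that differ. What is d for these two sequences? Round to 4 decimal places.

Mismatches occur at site 5 (G↔A), site 12 (A↔G), site 15 (U↔A), site 19 (C↔U).
p = 4/22 = 0.181818.
d = −0.75 · ln(1 − (4/3)·0.181818) = −0.75 · ln(0.757576) = −0.75 · (-0.277631) = 0.2082.

0.2082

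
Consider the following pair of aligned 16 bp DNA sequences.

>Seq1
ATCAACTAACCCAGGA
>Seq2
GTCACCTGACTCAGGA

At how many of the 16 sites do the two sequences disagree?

Differing sites — 1:A/G; 5:A/C; 8:A/G; 11:C/T.
That gives 4 mismatches out of 16 aligned sites, so the Hamming distance is 4.

4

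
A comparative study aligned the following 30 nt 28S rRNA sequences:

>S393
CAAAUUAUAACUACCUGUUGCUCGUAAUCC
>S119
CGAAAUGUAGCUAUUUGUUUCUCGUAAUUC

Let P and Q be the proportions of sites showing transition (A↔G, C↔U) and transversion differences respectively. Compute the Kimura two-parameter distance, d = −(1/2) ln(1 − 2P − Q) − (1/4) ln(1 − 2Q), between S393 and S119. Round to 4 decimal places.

The sequences differ at positions 2 (A/G, transition), 5 (U/A, transversion), 7 (A/G, transition), 10 (A/G, transition), 14 (C/U, transition), 15 (C/U, transition), 20 (G/U, transversion), 29 (C/U, transition).
Of the 8 differences, 6 transitions and 2 transversions over 30 sites: P = 6/30 = 0.200000, Q = 2/30 = 0.066667.
d = −0.5·ln(0.533333) − 0.25·ln(0.866666) = −0.5·(-0.628609) − 0.25·(-0.143102) = 0.3501.

0.3501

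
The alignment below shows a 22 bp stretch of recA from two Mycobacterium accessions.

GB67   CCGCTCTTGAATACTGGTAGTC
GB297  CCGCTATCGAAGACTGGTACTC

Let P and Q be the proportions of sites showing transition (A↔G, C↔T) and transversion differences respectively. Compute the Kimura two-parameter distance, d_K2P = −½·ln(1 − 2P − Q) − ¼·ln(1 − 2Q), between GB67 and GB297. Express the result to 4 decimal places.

The sequences differ at positions 6 (C/A, transversion), 8 (T/C, transition), 12 (T/G, transversion), 20 (G/C, transversion).
Of the 4 differences, 1 transition and 3 transversions over 22 sites: P = 1/22 = 0.045455, Q = 3/22 = 0.136364.
d = −0.5·ln(0.772726) − 0.25·ln(0.727272) = −0.5·(-0.257831) − 0.25·(-0.318455) = 0.2085.

0.2085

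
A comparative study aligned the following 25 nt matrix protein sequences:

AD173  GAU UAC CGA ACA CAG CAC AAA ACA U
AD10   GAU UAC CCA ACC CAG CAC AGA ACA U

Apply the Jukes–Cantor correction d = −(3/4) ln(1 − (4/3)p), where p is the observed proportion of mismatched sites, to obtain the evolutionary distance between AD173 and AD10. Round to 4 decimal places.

0.1308

Mismatches occur at site 8 (G→C), site 12 (A→C), site 20 (A→G).
p = 3/25 = 0.120000.
d = −0.75 · ln(1 − (4/3)·0.120000) = −0.75 · ln(0.840000) = −0.75 · (-0.174353) = 0.1308.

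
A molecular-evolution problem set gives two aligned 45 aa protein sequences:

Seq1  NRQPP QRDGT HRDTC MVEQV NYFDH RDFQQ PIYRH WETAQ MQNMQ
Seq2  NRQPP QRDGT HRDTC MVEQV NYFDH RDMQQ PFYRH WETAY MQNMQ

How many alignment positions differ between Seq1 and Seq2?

3

The sequences differ at positions 28 (F/M), 32 (I/F), 40 (Q/Y).
That gives 3 mismatches out of 45 aligned sites, so the Hamming distance is 3.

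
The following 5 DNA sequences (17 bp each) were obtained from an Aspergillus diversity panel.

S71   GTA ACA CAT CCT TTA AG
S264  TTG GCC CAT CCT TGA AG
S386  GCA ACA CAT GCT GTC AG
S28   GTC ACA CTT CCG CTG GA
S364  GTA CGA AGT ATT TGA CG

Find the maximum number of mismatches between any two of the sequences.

13

Pairwise Hamming distances:
  S71 vs S264: 5
  S71 vs S386: 4
  S71 vs S28: 7
  S71 vs S364: 8
  S264 vs S386: 9
  S264 vs S28: 11
  S264 vs S364: 10
  S386 vs S28: 9
  S386 vs S364: 11
  S28 vs S364: 13
The largest is 13, between S28 and S364.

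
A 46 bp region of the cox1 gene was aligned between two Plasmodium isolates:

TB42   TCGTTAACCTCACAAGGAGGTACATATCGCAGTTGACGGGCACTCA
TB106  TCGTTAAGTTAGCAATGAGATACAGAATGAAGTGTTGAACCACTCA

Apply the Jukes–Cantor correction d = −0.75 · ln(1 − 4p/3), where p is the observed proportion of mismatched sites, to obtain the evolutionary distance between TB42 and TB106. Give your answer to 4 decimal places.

0.5091

Mismatches occur at site 8 (C→G), site 9 (C→T), site 11 (C→A), site 12 (A→G), site 16 (G→T), site 20 (G→A), site 25 (T→G), site 27 (T→A), site 28 (C→T), site 30 (C→A), site 34 (T→G), site 35 (G→T), site 36 (A→T), site 37 (C→G), site 38 (G→A), site 39 (G→A), site 40 (G→C).
p = 17/46 = 0.369565.
d = −0.75 · ln(1 − (4/3)·0.369565) = −0.75 · ln(0.507247) = −0.75 · (-0.678757) = 0.5091.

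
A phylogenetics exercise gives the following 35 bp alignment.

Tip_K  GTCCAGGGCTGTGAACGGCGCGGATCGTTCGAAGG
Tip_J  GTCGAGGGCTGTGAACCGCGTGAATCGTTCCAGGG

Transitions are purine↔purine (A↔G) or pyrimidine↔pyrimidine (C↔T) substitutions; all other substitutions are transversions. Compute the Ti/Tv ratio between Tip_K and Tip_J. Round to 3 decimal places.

Differing sites — 4:C/G (Tv); 17:G/C (Tv); 21:C/T (Ti); 23:G/A (Ti); 31:G/C (Tv); 33:A/G (Ti).
Of the 6 differences, 3 transitions and 3 transversions, so Ti/Tv = 3/3 = 1.000.

1.000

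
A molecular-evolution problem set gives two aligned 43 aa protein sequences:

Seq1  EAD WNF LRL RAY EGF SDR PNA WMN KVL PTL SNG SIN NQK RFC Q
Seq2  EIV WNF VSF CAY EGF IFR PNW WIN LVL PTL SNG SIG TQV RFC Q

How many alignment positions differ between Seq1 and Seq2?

14

The sequences differ at positions 2 (A/I), 3 (D/V), 7 (L/V), 8 (R/S), 9 (L/F), 10 (R/C), 16 (S/I), 17 (D/F), 21 (A/W), 23 (M/I), 25 (K/L), 36 (N/G), 37 (N/T), 39 (K/V).
That gives 14 mismatches out of 43 aligned sites, so the Hamming distance is 14.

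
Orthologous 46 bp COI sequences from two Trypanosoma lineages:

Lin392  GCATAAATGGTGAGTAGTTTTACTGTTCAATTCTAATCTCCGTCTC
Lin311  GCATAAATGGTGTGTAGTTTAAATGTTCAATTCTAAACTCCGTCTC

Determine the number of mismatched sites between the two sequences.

The sequences differ at positions 13 (A/T), 21 (T/A), 23 (C/A), 37 (T/A).
That gives 4 mismatches out of 46 aligned sites, so the Hamming distance is 4.

4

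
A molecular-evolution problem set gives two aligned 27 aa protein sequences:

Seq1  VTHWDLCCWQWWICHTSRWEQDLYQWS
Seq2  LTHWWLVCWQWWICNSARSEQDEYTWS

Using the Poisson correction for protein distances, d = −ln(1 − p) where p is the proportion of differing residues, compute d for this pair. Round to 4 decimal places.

The sequences differ at positions 1 (V/L), 5 (D/W), 7 (C/V), 15 (H/N), 16 (T/S), 17 (S/A), 19 (W/S), 23 (L/E), 25 (Q/T).
p = 9/27 = 0.333333.
d = −ln(1 − 0.333333) = −ln(0.666667) = 0.4055.

0.4055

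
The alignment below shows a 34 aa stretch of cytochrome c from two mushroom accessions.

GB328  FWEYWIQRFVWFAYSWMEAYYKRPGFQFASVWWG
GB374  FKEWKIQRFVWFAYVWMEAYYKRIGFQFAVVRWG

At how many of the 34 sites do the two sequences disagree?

7

Differing sites — 2:W/K; 4:Y/W; 5:W/K; 15:S/V; 24:P/I; 30:S/V; 32:W/R.
That gives 7 mismatches out of 34 aligned sites, so the Hamming distance is 7.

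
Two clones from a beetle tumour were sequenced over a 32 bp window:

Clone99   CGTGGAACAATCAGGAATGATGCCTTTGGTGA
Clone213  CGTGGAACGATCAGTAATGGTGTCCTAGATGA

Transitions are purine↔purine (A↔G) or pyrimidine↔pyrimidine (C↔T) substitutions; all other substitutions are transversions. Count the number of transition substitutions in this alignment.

The sequences differ at positions 9 (A/G, transition), 15 (G/T, transversion), 20 (A/G, transition), 23 (C/T, transition), 25 (T/C, transition), 27 (T/A, transversion), 29 (G/A, transition).
Of the 7 differences, 5 transitions and 2 transversions, so the answer is 5.

5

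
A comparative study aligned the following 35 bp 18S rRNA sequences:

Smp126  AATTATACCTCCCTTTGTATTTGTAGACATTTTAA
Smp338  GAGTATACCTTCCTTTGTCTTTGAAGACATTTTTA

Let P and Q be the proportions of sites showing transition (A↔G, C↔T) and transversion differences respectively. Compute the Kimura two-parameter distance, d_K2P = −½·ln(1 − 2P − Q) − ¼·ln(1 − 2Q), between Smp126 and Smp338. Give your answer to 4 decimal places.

0.1946

Differing sites — 1:A/G (Ti); 3:T/G (Tv); 11:C/T (Ti); 19:A/C (Tv); 24:T/A (Tv); 34:A/T (Tv).
Of the 6 differences, 2 transitions and 4 transversions over 35 sites: P = 2/35 = 0.057143, Q = 4/35 = 0.114286.
d = −0.5·ln(0.771428) − 0.25·ln(0.771428) = −0.5·(-0.259512) − 0.25·(-0.259512) = 0.1946.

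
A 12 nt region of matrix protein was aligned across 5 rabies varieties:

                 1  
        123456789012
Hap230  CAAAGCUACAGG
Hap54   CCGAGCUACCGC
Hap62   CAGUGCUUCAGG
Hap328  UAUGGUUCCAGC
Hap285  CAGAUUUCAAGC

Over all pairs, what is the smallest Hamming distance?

3

Pairwise Hamming distances:
  Hap230 vs Hap54: 4
  Hap230 vs Hap62: 3
  Hap230 vs Hap328: 6
  Hap230 vs Hap285: 6
  Hap54 vs Hap62: 5
  Hap54 vs Hap328: 7
  Hap54 vs Hap285: 6
  Hap62 vs Hap328: 6
  Hap62 vs Hap285: 6
  Hap328 vs Hap285: 5
The smallest is 3, between Hap230 and Hap62.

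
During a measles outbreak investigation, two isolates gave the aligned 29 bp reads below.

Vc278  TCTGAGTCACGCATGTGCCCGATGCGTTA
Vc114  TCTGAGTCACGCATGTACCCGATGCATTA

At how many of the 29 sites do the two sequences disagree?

The sequences differ at positions 17 (G/A), 26 (G/A).
That gives 2 mismatches out of 29 aligned sites, so the Hamming distance is 2.

2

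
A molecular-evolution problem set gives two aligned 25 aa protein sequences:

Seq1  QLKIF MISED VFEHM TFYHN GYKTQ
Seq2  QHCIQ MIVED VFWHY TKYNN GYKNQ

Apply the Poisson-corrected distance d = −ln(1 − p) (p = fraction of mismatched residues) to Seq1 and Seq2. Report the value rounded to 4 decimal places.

Differing sites — 2:L/H; 3:K/C; 5:F/Q; 8:S/V; 13:E/W; 15:M/Y; 17:F/K; 19:H/N; 24:T/N.
p = 9/25 = 0.360000.
d = −ln(1 − 0.360000) = −ln(0.640000) = 0.4463.

0.4463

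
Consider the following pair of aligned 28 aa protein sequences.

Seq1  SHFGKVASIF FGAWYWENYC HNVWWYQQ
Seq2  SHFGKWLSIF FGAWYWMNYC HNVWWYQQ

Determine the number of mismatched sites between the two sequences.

Differing sites — 6:V/W; 7:A/L; 17:E/M.
That gives 3 mismatches out of 28 aligned sites, so the Hamming distance is 3.

3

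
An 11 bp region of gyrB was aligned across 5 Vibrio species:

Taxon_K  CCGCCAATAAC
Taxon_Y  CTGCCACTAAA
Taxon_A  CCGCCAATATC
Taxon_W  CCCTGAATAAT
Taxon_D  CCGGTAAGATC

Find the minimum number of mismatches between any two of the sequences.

Pairwise Hamming distances:
  Taxon_K vs Taxon_Y: 3
  Taxon_K vs Taxon_A: 1
  Taxon_K vs Taxon_W: 4
  Taxon_K vs Taxon_D: 4
  Taxon_Y vs Taxon_A: 4
  Taxon_Y vs Taxon_W: 6
  Taxon_Y vs Taxon_D: 7
  Taxon_A vs Taxon_W: 5
  Taxon_A vs Taxon_D: 3
  Taxon_W vs Taxon_D: 6
The smallest is 1, between Taxon_K and Taxon_A.

1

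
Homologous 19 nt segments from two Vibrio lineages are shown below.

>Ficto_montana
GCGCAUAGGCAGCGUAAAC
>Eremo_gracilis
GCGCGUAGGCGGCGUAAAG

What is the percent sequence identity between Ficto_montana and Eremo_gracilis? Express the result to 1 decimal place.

The sequences differ at positions 5 (A/G), 11 (A/G), 19 (C/G).
16 of the 19 sites match, so the percent identity is 16/19 × 100 = 84.2%.

84.2%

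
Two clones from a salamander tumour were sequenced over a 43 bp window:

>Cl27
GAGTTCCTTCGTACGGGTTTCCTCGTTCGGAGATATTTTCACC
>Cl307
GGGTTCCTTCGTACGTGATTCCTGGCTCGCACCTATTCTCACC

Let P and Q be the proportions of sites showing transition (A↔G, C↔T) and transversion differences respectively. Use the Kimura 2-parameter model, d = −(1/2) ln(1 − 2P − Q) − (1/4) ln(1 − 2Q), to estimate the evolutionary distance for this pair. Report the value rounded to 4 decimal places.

0.2454

Mismatches occur at site 2 (A/G, transition), site 16 (G/T, transversion), site 18 (T/A, transversion), site 24 (C/G, transversion), site 26 (T/C, transition), site 30 (G/C, transversion), site 32 (G/C, transversion), site 33 (A/C, transversion), site 38 (T/C, transition).
Of the 9 differences, 3 transitions and 6 transversions over 43 sites: P = 3/43 = 0.069767, Q = 6/43 = 0.139535.
d = −0.5·ln(0.720931) − 0.25·ln(0.720930) = −0.5·(-0.327212) − 0.25·(-0.327213) = 0.2454.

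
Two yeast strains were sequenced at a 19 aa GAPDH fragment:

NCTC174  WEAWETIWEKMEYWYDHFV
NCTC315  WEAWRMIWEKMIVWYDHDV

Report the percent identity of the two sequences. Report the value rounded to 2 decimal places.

Mismatches occur at site 5 (E→R), site 6 (T→M), site 12 (E→I), site 13 (Y→V), site 18 (F→D).
14 of the 19 sites match, so the percent identity is 14/19 × 100 = 73.68%.

73.68%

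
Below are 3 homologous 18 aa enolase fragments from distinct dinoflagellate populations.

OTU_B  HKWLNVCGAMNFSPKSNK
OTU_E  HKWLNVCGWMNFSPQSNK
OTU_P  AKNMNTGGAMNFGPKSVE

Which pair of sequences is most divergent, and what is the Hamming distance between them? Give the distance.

10

Pairwise Hamming distances:
  OTU_B vs OTU_E: 2
  OTU_B vs OTU_P: 8
  OTU_E vs OTU_P: 10
The largest is 10, between OTU_E and OTU_P.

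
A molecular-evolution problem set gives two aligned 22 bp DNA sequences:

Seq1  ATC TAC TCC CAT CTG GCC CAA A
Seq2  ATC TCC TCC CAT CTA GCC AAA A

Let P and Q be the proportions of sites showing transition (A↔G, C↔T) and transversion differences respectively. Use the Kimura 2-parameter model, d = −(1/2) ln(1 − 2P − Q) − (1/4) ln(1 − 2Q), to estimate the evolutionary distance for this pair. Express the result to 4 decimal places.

0.1505

The sequences differ at positions 5 (A/C, transversion), 15 (G/A, transition), 19 (C/A, transversion).
Of the 3 differences, 1 transition and 2 transversions over 22 sites: P = 1/22 = 0.045455, Q = 2/22 = 0.090909.
d = −0.5·ln(0.818181) − 0.25·ln(0.818182) = −0.5·(-0.200672) − 0.25·(-0.200670) = 0.1505.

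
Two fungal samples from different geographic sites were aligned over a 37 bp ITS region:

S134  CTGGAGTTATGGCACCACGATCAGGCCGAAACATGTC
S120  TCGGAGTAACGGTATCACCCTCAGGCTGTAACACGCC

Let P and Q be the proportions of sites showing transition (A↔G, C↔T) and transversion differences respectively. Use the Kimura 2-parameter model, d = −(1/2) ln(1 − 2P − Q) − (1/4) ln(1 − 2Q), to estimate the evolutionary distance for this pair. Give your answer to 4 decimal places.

0.4498

The sequences differ at positions 1 (C/T, transition), 2 (T/C, transition), 8 (T/A, transversion), 10 (T/C, transition), 13 (C/T, transition), 15 (C/T, transition), 19 (G/C, transversion), 20 (A/C, transversion), 27 (C/T, transition), 29 (A/T, transversion), 34 (T/C, transition), 36 (T/C, transition).
Of the 12 differences, 8 transitions and 4 transversions over 37 sites: P = 8/37 = 0.216216, Q = 4/37 = 0.108108.
d = −0.5·ln(0.459460) − 0.25·ln(0.783784) = −0.5·(-0.777703) − 0.25·(-0.243622) = 0.4498.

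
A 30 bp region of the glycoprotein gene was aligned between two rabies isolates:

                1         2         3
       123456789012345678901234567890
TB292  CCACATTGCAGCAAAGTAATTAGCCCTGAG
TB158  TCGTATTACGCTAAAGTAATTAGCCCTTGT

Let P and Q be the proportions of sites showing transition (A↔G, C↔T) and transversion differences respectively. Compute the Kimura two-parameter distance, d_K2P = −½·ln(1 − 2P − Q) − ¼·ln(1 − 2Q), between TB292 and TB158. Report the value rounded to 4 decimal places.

Differing sites — 1:C/T (Ti); 3:A/G (Ti); 4:C/T (Ti); 8:G/A (Ti); 10:A/G (Ti); 11:G/C (Tv); 12:C/T (Ti); 28:G/T (Tv); 29:A/G (Ti); 30:G/T (Tv).
Of the 10 differences, 7 transitions and 3 transversions over 30 sites: P = 7/30 = 0.233333, Q = 3/30 = 0.100000.
d = −0.5·ln(0.433334) − 0.25·ln(0.800000) = −0.5·(-0.836246) − 0.25·(-0.223144) = 0.4739.

0.4739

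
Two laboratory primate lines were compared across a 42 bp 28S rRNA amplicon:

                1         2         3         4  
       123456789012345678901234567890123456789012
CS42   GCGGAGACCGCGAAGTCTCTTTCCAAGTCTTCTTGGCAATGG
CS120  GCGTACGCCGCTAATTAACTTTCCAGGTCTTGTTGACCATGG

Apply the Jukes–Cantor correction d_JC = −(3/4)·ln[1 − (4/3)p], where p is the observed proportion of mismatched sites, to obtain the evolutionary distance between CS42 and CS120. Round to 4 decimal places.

0.3222

Differing sites — 4:G/T; 6:G/C; 7:A/G; 12:G/T; 15:G/T; 17:C/A; 18:T/A; 26:A/G; 32:C/G; 36:G/A; 38:A/C.
p = 11/42 = 0.261905.
d = −0.75 · ln(1 − (4/3)·0.261905) = −0.75 · ln(0.650793) = −0.75 · (-0.429564) = 0.3222.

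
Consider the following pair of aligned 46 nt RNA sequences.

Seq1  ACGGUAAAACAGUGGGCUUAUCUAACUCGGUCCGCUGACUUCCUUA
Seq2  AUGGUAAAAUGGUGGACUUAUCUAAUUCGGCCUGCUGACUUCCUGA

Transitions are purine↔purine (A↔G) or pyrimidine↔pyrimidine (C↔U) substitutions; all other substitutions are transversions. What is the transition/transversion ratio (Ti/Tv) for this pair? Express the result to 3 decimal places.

The sequences differ at positions 2 (C/U, transition), 10 (C/U, transition), 11 (A/G, transition), 16 (G/A, transition), 26 (C/U, transition), 31 (U/C, transition), 33 (C/U, transition), 45 (U/G, transversion).
Of the 8 differences, 7 transitions and 1 transversion, so Ti/Tv = 7/1 = 7.000.

7.000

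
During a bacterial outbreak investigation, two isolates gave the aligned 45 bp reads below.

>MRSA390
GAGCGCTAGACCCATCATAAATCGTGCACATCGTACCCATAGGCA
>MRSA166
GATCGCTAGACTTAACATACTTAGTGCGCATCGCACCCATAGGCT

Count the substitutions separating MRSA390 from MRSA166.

Differing sites — 3:G/T; 12:C/T; 13:C/T; 15:T/A; 20:A/C; 21:A/T; 23:C/A; 28:A/G; 34:T/C; 45:A/T.
That gives 10 mismatches out of 45 aligned sites, so the Hamming distance is 10.

10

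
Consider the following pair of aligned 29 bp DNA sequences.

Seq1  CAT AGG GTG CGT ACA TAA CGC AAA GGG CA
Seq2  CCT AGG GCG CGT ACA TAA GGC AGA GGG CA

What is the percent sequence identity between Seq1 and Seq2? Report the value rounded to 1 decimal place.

86.2%

Differing sites — 2:A/C; 8:T/C; 19:C/G; 23:A/G.
25 of the 29 sites match, so the percent identity is 25/29 × 100 = 86.2%.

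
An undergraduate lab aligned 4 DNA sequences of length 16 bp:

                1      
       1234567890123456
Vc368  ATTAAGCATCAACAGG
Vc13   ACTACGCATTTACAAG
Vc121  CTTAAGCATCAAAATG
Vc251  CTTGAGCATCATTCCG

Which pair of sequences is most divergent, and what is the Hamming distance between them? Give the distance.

10

Pairwise Hamming distances:
  Vc368 vs Vc13: 5
  Vc368 vs Vc121: 3
  Vc368 vs Vc251: 6
  Vc13 vs Vc121: 7
  Vc13 vs Vc251: 10
  Vc121 vs Vc251: 5
The largest is 10, between Vc13 and Vc251.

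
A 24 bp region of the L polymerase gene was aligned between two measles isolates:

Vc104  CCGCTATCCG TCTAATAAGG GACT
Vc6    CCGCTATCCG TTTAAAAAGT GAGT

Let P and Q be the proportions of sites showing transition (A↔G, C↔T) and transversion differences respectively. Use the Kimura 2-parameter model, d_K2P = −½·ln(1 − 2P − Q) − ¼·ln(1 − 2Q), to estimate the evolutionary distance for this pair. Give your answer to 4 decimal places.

Differing sites — 12:C/T (Ti); 16:T/A (Tv); 20:G/T (Tv); 23:C/G (Tv).
Of the 4 differences, 1 transition and 3 transversions over 24 sites: P = 1/24 = 0.041667, Q = 3/24 = 0.125000.
d = −0.5·ln(0.791666) − 0.25·ln(0.750000) = −0.5·(-0.233616) − 0.25·(-0.287682) = 0.1887.

0.1887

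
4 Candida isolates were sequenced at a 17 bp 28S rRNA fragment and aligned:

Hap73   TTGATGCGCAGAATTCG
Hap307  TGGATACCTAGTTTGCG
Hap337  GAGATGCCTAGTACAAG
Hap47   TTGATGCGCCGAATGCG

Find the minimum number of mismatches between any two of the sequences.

2

Pairwise Hamming distances:
  Hap73 vs Hap307: 7
  Hap73 vs Hap337: 8
  Hap73 vs Hap47: 2
  Hap307 vs Hap337: 7
  Hap307 vs Hap47: 7
  Hap337 vs Hap47: 9
The smallest is 2, between Hap73 and Hap47.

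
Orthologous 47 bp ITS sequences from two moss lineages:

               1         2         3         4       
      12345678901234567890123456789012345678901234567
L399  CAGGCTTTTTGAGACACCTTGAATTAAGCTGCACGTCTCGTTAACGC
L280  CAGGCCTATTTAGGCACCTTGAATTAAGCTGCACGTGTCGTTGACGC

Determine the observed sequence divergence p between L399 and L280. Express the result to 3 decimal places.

0.128

Differing sites — 6:T/C; 8:T/A; 11:G/T; 14:A/G; 37:C/G; 43:A/G.
There are 6 differences over 47 sites, so p = 6/47 = 0.128.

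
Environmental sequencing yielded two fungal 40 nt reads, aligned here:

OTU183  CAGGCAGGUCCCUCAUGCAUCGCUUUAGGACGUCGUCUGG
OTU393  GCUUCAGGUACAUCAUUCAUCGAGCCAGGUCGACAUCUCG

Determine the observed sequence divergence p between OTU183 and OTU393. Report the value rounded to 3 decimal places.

Differing sites — 1:C/G; 2:A/C; 3:G/U; 4:G/U; 10:C/A; 12:C/A; 17:G/U; 23:C/A; 24:U/G; 25:U/C; 26:U/C; 30:A/U; 33:U/A; 35:G/A; 39:G/C.
There are 15 differences over 40 sites, so p = 15/40 = 0.375.

0.375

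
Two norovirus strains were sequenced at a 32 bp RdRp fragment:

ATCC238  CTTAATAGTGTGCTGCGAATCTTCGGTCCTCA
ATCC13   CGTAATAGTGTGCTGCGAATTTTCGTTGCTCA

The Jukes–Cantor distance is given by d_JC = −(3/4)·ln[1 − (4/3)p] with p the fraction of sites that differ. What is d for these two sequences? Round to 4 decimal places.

The sequences differ at positions 2 (T/G), 21 (C/T), 26 (G/T), 28 (C/G).
p = 4/32 = 0.125000.
d = −0.75 · ln(1 − (4/3)·0.125000) = −0.75 · ln(0.833333) = −0.75 · (-0.182322) = 0.1367.

0.1367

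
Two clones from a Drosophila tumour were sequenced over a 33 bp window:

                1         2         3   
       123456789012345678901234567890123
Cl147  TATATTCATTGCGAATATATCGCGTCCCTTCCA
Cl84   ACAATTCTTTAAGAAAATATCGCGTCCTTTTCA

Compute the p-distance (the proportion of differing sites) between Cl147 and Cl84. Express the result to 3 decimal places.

0.273

Differing sites — 1:T/A; 2:A/C; 3:T/A; 8:A/T; 11:G/A; 12:C/A; 16:T/A; 28:C/T; 31:C/T.
There are 9 differences over 33 sites, so p = 9/33 = 0.273.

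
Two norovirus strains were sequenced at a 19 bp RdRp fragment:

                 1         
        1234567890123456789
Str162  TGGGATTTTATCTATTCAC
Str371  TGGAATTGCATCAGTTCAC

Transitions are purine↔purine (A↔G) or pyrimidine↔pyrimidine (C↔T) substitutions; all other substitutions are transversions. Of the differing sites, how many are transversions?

2

The sequences differ at positions 4 (G/A, transition), 8 (T/G, transversion), 9 (T/C, transition), 13 (T/A, transversion), 14 (A/G, transition).
Of the 5 differences, 3 transitions and 2 transversions, so the answer is 2.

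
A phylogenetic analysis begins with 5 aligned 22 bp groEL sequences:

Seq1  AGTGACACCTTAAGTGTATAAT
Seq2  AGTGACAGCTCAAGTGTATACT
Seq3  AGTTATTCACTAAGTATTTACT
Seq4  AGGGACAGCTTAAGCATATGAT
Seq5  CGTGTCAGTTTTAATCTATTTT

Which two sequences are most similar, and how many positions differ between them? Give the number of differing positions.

3

Pairwise Hamming distances:
  Seq1 vs Seq2: 3
  Seq1 vs Seq3: 8
  Seq1 vs Seq4: 5
  Seq1 vs Seq5: 9
  Seq2 vs Seq3: 9
  Seq2 vs Seq4: 6
  Seq2 vs Seq5: 9
  Seq3 vs Seq4: 11
  Seq3 vs Seq5: 14
  Seq4 vs Seq5: 10
The smallest is 3, between Seq1 and Seq2.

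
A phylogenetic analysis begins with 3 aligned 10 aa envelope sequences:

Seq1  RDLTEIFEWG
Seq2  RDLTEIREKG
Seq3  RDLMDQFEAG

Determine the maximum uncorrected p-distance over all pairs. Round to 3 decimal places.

Pairwise Hamming distances:
  Seq1 vs Seq2: 2
  Seq1 vs Seq3: 4
  Seq2 vs Seq3: 5
The largest is 5 mismatches, between Seq2 and Seq3; p = 5/10 = 0.500.

0.500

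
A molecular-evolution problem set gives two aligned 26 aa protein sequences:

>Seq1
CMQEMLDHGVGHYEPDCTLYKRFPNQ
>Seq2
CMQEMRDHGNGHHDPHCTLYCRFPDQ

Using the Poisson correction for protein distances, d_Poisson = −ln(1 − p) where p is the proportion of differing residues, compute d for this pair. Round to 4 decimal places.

0.3137

Differing sites — 6:L/R; 10:V/N; 13:Y/H; 14:E/D; 16:D/H; 21:K/C; 25:N/D.
p = 7/26 = 0.269231.
d = −ln(1 − 0.269231) = −ln(0.730769) = 0.3137.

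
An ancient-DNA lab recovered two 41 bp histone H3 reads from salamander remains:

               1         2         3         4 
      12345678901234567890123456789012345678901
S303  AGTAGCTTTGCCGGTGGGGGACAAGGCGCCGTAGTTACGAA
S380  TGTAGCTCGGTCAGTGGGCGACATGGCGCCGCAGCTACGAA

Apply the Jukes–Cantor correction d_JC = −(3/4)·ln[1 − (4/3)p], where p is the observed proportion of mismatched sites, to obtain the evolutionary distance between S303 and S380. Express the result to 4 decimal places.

0.2597

Differing sites — 1:A/T; 8:T/C; 9:T/G; 11:C/T; 13:G/A; 19:G/C; 24:A/T; 32:T/C; 35:T/C.
p = 9/41 = 0.219512.
d = −0.75 · ln(1 − (4/3)·0.219512) = −0.75 · ln(0.707317) = −0.75 · (-0.346276) = 0.2597.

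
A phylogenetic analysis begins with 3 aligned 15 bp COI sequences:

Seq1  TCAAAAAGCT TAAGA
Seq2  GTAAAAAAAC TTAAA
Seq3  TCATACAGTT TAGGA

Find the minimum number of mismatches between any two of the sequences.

Pairwise Hamming distances:
  Seq1 vs Seq2: 7
  Seq1 vs Seq3: 4
  Seq2 vs Seq3: 10
The smallest is 4, between Seq1 and Seq3.

4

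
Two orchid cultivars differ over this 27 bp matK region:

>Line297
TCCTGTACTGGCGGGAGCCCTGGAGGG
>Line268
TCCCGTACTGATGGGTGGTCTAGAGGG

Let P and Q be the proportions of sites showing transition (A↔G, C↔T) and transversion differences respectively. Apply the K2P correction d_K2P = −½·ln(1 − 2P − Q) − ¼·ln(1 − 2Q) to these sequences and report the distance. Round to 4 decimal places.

0.3340

The sequences differ at positions 4 (T/C, transition), 11 (G/A, transition), 12 (C/T, transition), 16 (A/T, transversion), 18 (C/G, transversion), 19 (C/T, transition), 22 (G/A, transition).
Of the 7 differences, 5 transitions and 2 transversions over 27 sites: P = 5/27 = 0.185185, Q = 2/27 = 0.074074.
d = −0.5·ln(0.555556) − 0.25·ln(0.851852) = −0.5·(-0.587786) − 0.25·(-0.160342) = 0.3340.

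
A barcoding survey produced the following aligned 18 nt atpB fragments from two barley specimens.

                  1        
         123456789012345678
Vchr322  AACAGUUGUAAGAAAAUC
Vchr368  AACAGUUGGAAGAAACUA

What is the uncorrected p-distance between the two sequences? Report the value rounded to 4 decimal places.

Differing sites — 9:U/G; 16:A/C; 18:C/A.
There are 3 differences over 18 sites, so p = 3/18 = 0.1667.

0.1667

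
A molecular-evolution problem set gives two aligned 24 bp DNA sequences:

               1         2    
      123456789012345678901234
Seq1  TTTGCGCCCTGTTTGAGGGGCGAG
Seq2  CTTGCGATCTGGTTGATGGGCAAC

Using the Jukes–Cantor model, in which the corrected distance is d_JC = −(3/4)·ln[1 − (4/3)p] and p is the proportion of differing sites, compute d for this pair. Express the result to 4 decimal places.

0.3694

The sequences differ at positions 1 (T/C), 7 (C/A), 8 (C/T), 12 (T/G), 17 (G/T), 22 (G/A), 24 (G/C).
p = 7/24 = 0.291667.
d = −0.75 · ln(1 − (4/3)·0.291667) = −0.75 · ln(0.611111) = −0.75 · (-0.492477) = 0.3694.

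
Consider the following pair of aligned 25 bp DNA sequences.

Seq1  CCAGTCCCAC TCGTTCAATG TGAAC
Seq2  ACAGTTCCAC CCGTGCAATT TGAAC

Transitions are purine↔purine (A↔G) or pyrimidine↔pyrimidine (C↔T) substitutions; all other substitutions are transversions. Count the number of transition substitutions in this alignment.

Differing sites — 1:C/A (Tv); 6:C/T (Ti); 11:T/C (Ti); 15:T/G (Tv); 20:G/T (Tv).
Of the 5 differences, 2 transitions and 3 transversions, so the answer is 2.

2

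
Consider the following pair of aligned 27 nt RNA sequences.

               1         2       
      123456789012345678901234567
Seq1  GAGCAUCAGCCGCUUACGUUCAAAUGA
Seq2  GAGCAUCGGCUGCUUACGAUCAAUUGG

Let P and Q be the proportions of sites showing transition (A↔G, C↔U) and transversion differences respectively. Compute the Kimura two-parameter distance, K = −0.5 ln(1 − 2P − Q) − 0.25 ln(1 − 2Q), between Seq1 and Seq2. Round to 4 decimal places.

Mismatches occur at site 8 (A/G, transition), site 11 (C/U, transition), site 19 (U/A, transversion), site 24 (A/U, transversion), site 27 (A/G, transition).
Of the 5 differences, 3 transitions and 2 transversions over 27 sites: P = 3/27 = 0.111111, Q = 2/27 = 0.074074.
d = −0.5·ln(0.703704) − 0.25·ln(0.851852) = −0.5·(-0.351397) − 0.25·(-0.160342) = 0.2158.

0.2158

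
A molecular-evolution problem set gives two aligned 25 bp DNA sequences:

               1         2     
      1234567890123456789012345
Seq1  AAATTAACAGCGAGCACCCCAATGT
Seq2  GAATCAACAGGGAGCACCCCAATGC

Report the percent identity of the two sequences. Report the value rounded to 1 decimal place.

Differing sites — 1:A/G; 5:T/C; 11:C/G; 25:T/C.
21 of the 25 sites match, so the percent identity is 21/25 × 100 = 84.0%.

84.0%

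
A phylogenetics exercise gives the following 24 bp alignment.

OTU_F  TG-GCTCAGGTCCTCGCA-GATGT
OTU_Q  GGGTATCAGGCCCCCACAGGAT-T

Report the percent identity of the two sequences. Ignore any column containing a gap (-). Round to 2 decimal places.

Excluding the 3 gap columns leaves 21 comparable sites.
Differing sites — 1:T/G; 4:G/T; 5:C/A; 11:T/C; 14:T/C; 16:G/A.
15 of the 21 comparable sites match, so the percent identity is 15/21 × 100 = 71.43%.

71.43%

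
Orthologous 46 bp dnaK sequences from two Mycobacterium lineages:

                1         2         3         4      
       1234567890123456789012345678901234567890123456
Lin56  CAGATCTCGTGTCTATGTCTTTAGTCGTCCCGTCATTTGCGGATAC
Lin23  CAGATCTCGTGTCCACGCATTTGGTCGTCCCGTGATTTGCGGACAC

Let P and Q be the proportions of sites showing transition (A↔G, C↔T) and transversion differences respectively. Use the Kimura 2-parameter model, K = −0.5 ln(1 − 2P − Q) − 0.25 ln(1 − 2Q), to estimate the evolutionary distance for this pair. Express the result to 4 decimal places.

The sequences differ at positions 14 (T/C, transition), 16 (T/C, transition), 18 (T/C, transition), 19 (C/A, transversion), 23 (A/G, transition), 34 (C/G, transversion), 44 (T/C, transition).
Of the 7 differences, 5 transitions and 2 transversions over 46 sites: P = 5/46 = 0.108696, Q = 2/46 = 0.043478.
d = −0.5·ln(0.739130) − 0.25·ln(0.913044) = −0.5·(-0.302281) − 0.25·(-0.090971) = 0.1739.

0.1739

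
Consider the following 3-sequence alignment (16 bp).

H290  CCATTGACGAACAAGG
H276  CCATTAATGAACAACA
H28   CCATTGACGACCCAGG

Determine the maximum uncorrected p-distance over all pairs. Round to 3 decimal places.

Pairwise Hamming distances:
  H290 vs H276: 4
  H290 vs H28: 2
  H276 vs H28: 6
The largest is 6 mismatches, between H276 and H28; p = 6/16 = 0.375.

0.375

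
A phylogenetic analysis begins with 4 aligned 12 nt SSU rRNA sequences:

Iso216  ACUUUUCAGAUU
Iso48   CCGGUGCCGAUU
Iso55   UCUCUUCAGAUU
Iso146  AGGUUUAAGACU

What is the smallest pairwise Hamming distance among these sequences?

2

Pairwise Hamming distances:
  Iso216 vs Iso48: 5
  Iso216 vs Iso55: 2
  Iso216 vs Iso146: 4
  Iso48 vs Iso55: 5
  Iso48 vs Iso146: 7
  Iso55 vs Iso146: 6
The smallest is 2, between Iso216 and Iso55.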